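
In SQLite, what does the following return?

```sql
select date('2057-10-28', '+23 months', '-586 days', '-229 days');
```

Adding +23 months to 2057-10-28 gives 2059-09-28.
Applying '-586 days' to 2059-09-28: counting 586 days back gives 2058-02-19.
Applying '-229 days' to 2058-02-19: counting 229 days back gives 2057-07-05.

2057-07-05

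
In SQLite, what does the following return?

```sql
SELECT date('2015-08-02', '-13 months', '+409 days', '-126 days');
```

2015-04-11

Adding -13 months to 2015-08-02 gives 2014-07-02.
Applying '+409 days' to 2014-07-02: counting 409 days forward gives 2015-08-15.
Applying '-126 days' to 2015-08-15: counting 126 days back gives 2015-04-11.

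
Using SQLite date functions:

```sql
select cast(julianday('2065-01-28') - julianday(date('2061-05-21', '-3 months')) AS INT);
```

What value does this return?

Adding -3 months to 2061-05-21 gives 2061-02-21.
7 days remain in February 2061 after the 21st (28 − 21).
Full months from March 2061 through December 2064 contribute their day counts.
Then 28 days into January 2065.
Total: 7 + 31 + 30 + 31 + 30 + 31 + 31 + 30 + 31 + 30 + 31 + 31 + 28 + 31 + 30 + 31 + 30 + 31 + 31 + 30 + 31 + 30 + 31 + 31 + 28 + 31 + 30 + 31 + 30 + 31 + 31 + 30 + 31 + 30 + 31 + 31 + 29 + 31 + 30 + 31 + 30 + 31 + 31 + 30 + 31 + 30 + 31 + 28 = 1437.

1437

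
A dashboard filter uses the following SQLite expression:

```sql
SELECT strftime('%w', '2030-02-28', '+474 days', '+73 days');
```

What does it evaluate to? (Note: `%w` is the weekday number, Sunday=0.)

5

First apply '+474 days', '+73 days': 2030-02-28 → 2031-08-29.
2031-08-29 is a Friday; with Sunday=0 that is 5.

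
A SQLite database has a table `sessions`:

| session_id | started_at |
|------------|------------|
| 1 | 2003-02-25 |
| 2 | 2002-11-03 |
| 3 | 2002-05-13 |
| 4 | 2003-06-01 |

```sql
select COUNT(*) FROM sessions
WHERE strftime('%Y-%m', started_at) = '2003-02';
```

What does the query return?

1

Rows with year-month 2003-02: 2003-02-25 → 1.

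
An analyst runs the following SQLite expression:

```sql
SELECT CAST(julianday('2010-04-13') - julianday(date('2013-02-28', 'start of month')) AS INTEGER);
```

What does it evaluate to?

-1025

`start of month` rewinds 2013-02-28 to 2013-02-01.
17 days remain in April 2010 after the 13th (30 − 13).
Full months from May 2010 through January 2013 contribute their day counts.
Then 1 day into February 2013.
Total: 17 + 31 + 30 + 31 + 31 + 30 + 31 + 30 + 31 + 31 + 28 + 31 + 30 + 31 + 30 + 31 + 31 + 30 + 31 + 30 + 31 + 31 + 29 + 31 + 30 + 31 + 30 + 31 + 31 + 30 + 31 + 30 + 31 + 31 + 1 = 1025.
The subtraction is earlier − later, so the result is −1025 → -1025.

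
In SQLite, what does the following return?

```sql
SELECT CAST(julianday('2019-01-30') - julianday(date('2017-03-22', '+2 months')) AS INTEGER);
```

Adding +2 months to 2017-03-22 gives 2017-05-22.
9 days remain in May 2017 after the 22nd (31 − 22).
Full months from June 2017 through December 2018 contribute their day counts.
Then 30 days into January 2019.
Total: 9 + 30 + 31 + 31 + 30 + 31 + 30 + 31 + 31 + 28 + 31 + 30 + 31 + 30 + 31 + 31 + 30 + 31 + 30 + 31 + 30 = 618.

618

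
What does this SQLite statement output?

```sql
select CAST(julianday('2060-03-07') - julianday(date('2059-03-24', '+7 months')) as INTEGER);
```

135

Adding +7 months to 2059-03-24 gives 2059-10-24.
7 days remain in October 2059 after the 24th (31 − 24).
November 2059: 30 days.
December 2059: 31 days.
January 2060: 31 days.
February 2060: 29 days (leap year).
Then 7 days into March 2060.
Total: 7 + 30 + 31 + 31 + 29 + 7 = 135.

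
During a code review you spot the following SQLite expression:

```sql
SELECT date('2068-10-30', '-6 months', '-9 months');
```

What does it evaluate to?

2067-07-30

Adding -6 months to 2068-10-30 gives 2068-04-30.
Adding -9 months to 2068-04-30 gives 2067-07-30.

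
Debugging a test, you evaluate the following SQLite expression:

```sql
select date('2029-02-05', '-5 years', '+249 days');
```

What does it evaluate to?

2024-10-11

Adding -5 years to 2029-02-05 gives 2024-02-05.
Applying '+249 days' to 2024-02-05: counting 249 days forward gives 2024-10-11.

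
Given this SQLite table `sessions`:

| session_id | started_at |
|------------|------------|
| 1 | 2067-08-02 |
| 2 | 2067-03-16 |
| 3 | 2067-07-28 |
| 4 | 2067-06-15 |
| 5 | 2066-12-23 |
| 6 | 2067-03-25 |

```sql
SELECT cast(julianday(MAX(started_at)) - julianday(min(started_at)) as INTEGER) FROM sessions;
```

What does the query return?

MIN = 2066-12-23, MAX = 2067-08-02.
8 days remain in December 2066 after the 23rd (31 − 23).
Full months from January 2067 through July 2067 contribute their day counts.
Then 2 days into August 2067.
Total: 8 + 31 + 28 + 31 + 30 + 31 + 30 + 31 + 2 = 222.

222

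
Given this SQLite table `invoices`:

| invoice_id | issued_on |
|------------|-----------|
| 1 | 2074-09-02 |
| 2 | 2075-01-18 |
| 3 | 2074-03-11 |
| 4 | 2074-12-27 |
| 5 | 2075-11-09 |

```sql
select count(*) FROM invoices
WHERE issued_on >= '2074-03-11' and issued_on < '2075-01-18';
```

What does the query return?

3

Rows in [2074-03-11, 2075-01-18): 2074-09-02, 2074-03-11, 2074-12-27 → 3 rows.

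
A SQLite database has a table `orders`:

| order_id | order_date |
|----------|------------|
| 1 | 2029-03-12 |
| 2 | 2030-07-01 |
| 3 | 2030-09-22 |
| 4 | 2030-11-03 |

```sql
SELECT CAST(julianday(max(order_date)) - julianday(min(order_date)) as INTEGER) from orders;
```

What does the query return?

MIN = 2029-03-12, MAX = 2030-11-03.
19 days remain in March 2029 after the 12th (31 − 12).
Full months from April 2029 through October 2030 contribute their day counts.
Then 3 days into November 2030.
Total: 19 + 30 + 31 + 30 + 31 + 31 + 30 + 31 + 30 + 31 + 31 + 28 + 31 + 30 + 31 + 30 + 31 + 31 + 30 + 31 + 3 = 601.

601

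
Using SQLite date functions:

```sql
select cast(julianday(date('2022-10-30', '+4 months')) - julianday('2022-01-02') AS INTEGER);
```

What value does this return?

424

Adding +4 months to 2022-10-30 targets 2023-02-30. February 2023 has only 28 days, so SQLite normalizes the 2-day overflow forward to 2023-03-02.
29 days remain in January 2022 after the 2nd (31 − 2).
Full months from February 2022 through February 2023 contribute their day counts.
Then 2 days into March 2023.
Total: 29 + 28 + 31 + 30 + 31 + 30 + 31 + 31 + 30 + 31 + 30 + 31 + 31 + 28 + 2 = 424.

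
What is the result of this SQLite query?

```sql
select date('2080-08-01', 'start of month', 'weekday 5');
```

2080-08-02

`start of month` rewinds 2080-08-01 to 2080-08-01.
`weekday 5` advances to the next Friday; 2080-08-01 is a Thursday, so it moves forward to 2080-08-02.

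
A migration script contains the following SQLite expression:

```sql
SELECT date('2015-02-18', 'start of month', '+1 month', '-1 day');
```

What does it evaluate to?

`start of month` rewinds 2015-02-18 to 2015-02-01.
Adding +1 month to 2015-02-01 gives 2015-03-01.
Going back 1 day from 2015-03-01 reaches 2015-02-28 (last day of February, 28 days).

2015-02-28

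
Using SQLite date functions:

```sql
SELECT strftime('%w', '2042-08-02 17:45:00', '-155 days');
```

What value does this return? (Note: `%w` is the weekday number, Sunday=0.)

First apply '-155 days': 2042-08-02 17:45:00 → 2042-02-28 17:45:00.
2042-02-28 is a Friday; with Sunday=0 that is 5.

5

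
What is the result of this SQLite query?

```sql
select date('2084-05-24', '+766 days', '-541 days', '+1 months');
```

Applying '+766 days' to 2084-05-24: counting 766 days forward gives 2086-06-29.
Applying '-541 days' to 2086-06-29: counting 541 days back gives 2085-01-04.
Adding +1 month to 2085-01-04 gives 2085-02-04.

2085-02-04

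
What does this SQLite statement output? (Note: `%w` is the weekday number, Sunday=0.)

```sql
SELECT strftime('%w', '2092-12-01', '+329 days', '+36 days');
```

First apply '+329 days', '+36 days': 2092-12-01 → 2093-12-01.
2093-12-01 is a Tuesday; with Sunday=0 that is 2.

2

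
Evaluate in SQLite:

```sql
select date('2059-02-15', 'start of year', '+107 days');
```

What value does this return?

2059-04-18

`start of year` rewinds 2059-02-15 to 2059-01-01.
Applying '+107 days' to 2059-01-01: counting 107 days forward gives 2059-04-18.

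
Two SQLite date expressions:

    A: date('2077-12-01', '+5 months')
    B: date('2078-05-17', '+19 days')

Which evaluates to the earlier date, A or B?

A

A = 2078-05-01.
B = 2078-06-05.
A is earlier.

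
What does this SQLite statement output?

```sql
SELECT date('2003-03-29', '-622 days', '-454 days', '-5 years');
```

Applying '-622 days' to 2003-03-29: counting 622 days back gives 2001-07-15.
Applying '-454 days' to 2001-07-15: counting 454 days back gives 2000-04-17.
Adding -5 years to 2000-04-17 gives 1995-04-17.

1995-04-17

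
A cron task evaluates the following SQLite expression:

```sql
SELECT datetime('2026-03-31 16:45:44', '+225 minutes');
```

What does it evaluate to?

2026-03-31 20:30:44

225 minutes = 3h 45m; +225 minutes from 2026-03-31 16:45:44 is 2026-03-31 20:30:44.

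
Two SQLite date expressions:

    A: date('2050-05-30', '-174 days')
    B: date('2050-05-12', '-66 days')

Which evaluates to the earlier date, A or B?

A

A = 2049-12-07.
B = 2050-03-07.
A is earlier.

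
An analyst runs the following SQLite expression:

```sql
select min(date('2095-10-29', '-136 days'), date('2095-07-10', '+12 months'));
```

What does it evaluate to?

2095-06-15

date('2095-10-29', '-136 days') → 2095-06-15.
date('2095-07-10', '+12 months') → 2096-07-10.
Earlier of the two is 2095-06-15.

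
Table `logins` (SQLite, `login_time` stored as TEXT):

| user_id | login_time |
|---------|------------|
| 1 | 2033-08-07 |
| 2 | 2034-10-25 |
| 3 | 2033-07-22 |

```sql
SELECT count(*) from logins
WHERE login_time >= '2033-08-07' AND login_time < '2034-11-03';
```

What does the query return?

2

Rows in [2033-08-07, 2034-11-03): 2033-08-07, 2034-10-25 → 2 rows.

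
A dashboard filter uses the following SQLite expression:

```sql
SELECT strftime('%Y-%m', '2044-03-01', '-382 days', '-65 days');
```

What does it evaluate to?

2042-12

First apply '-382 days', '-65 days': 2044-03-01 → 2042-12-10.
`%Y-%m` extracts the year-month: 2042-12.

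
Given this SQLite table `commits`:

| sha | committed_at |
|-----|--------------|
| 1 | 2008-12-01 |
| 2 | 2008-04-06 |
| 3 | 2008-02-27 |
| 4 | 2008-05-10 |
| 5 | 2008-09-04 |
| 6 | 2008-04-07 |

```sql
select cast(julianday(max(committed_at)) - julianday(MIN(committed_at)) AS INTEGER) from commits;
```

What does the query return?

MIN = 2008-02-27, MAX = 2008-12-01.
2 days remain in February 2008 after the 27th (29 − 27).
Full months from March 2008 through November 2008 contribute their day counts.
Then 1 day into December 2008.
Total: 2 + 31 + 30 + 31 + 30 + 31 + 31 + 30 + 31 + 30 + 1 = 278.

278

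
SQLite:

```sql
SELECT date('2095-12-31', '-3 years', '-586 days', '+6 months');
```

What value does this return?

Adding -3 years to 2095-12-31 gives 2092-12-31.
Applying '-586 days' to 2092-12-31: counting 586 days back gives 2091-05-25.
Adding +6 months to 2091-05-25 gives 2091-11-25.

2091-11-25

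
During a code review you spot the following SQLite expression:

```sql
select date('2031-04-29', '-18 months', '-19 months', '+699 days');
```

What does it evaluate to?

2030-02-26

Adding -18 months to 2031-04-29 gives 2029-10-29.
Adding -19 months to 2029-10-29 gives 2028-03-29.
Applying '+699 days' to 2028-03-29: counting 699 days forward gives 2030-02-26.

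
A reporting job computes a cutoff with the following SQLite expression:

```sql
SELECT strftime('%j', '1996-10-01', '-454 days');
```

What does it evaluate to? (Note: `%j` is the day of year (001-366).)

First apply '-454 days': 1996-10-01 → 1995-07-05.
Day-of-year for 1995-07-05: days since 1995-01-01 inclusive = 186, zero-padded to 186.

186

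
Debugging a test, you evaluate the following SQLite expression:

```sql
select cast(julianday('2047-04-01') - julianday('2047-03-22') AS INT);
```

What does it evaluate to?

10

9 days remain in March 2047 after the 22nd (31 − 22).
Then 1 day into April 2047.
Total: 9 + 1 = 10.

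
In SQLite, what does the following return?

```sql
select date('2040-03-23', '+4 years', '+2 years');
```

Adding +4 years to 2040-03-23 gives 2044-03-23.
Adding +2 years to 2044-03-23 gives 2046-03-23.

2046-03-23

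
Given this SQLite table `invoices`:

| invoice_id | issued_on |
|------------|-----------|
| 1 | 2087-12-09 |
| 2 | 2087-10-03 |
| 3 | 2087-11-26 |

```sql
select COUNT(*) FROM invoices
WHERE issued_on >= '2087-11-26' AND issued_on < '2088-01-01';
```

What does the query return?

Rows in [2087-11-26, 2088-01-01): 2087-12-09, 2087-11-26 → 2 rows.

2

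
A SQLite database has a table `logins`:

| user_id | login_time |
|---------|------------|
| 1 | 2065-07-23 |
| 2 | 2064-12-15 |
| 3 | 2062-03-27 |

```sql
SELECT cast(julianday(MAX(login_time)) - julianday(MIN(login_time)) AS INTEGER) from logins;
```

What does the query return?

MIN = 2062-03-27, MAX = 2065-07-23.
4 days remain in March 2062 after the 27th (31 − 27).
Full months from April 2062 through June 2065 contribute their day counts.
Then 23 days into July 2065.
Total: 4 + 30 + 31 + 30 + 31 + 31 + 30 + 31 + 30 + 31 + 31 + 28 + 31 + 30 + 31 + 30 + 31 + 31 + 30 + 31 + 30 + 31 + 31 + 29 + 31 + 30 + 31 + 30 + 31 + 31 + 30 + 31 + 30 + 31 + 31 + 28 + 31 + 30 + 31 + 30 + 23 = 1214.

1214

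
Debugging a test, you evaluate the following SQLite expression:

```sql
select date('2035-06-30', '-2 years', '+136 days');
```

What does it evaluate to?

2033-11-13

Adding -2 years to 2035-06-30 gives 2033-06-30.
Applying '+136 days' to 2033-06-30: counting 136 days forward gives 2033-11-13.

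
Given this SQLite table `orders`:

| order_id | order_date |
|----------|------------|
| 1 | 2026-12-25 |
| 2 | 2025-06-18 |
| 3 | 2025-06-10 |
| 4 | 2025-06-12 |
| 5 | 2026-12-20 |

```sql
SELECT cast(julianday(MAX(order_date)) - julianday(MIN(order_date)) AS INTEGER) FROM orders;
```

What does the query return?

563

MIN = 2025-06-10, MAX = 2026-12-25.
20 days remain in June 2025 after the 10th (30 − 10).
Full months from July 2025 through November 2026 contribute their day counts.
Then 25 days into December 2026.
Total: 20 + 31 + 31 + 30 + 31 + 30 + 31 + 31 + 28 + 31 + 30 + 31 + 30 + 31 + 31 + 30 + 31 + 30 + 25 = 563.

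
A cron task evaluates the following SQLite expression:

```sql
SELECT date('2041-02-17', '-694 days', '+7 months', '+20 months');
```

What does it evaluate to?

2041-06-26

Applying '-694 days' to 2041-02-17: counting 694 days back gives 2039-03-26.
Adding +7 months to 2039-03-26 gives 2039-10-26.
Adding +20 months to 2039-10-26 gives 2041-06-26.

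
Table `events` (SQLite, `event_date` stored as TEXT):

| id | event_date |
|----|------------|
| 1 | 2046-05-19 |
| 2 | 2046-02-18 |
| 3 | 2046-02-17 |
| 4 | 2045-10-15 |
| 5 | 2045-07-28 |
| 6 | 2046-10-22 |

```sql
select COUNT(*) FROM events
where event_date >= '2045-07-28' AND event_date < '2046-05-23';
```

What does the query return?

5

Rows in [2045-07-28, 2046-05-23): 2046-05-19, 2046-02-18, 2046-02-17, 2045-10-15, 2045-07-28 → 5 rows.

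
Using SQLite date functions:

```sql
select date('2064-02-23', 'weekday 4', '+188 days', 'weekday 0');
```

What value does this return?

`weekday 4` advances to the next Thursday; 2064-02-23 is a Saturday, so it moves forward to 2064-02-28.
Applying '+188 days' to 2064-02-28: counting 188 days forward gives 2064-09-03.
`weekday 0` advances to the next Sunday; 2064-09-03 is a Wednesday, so it moves forward to 2064-09-07.

2064-09-07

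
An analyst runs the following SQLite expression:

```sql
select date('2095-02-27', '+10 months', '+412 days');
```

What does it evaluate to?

2097-02-11

Adding +10 months to 2095-02-27 gives 2095-12-27.
Applying '+412 days' to 2095-12-27: counting 412 days forward gives 2097-02-11.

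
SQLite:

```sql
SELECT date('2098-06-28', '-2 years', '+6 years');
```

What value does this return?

2102-06-28

Adding -2 years to 2098-06-28 gives 2096-06-28.
Adding +6 years to 2096-06-28 gives 2102-06-28.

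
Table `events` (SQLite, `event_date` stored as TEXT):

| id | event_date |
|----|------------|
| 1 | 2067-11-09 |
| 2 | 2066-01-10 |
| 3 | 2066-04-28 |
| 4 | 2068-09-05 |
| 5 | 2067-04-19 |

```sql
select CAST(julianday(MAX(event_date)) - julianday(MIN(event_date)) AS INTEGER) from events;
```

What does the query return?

MIN = 2066-01-10, MAX = 2068-09-05.
21 days remain in January 2066 after the 10th (31 − 10).
Full months from February 2066 through August 2068 contribute their day counts.
Then 5 days into September 2068.
Total: 21 + 28 + 31 + 30 + 31 + 30 + 31 + 31 + 30 + 31 + 30 + 31 + 31 + 28 + 31 + 30 + 31 + 30 + 31 + 31 + 30 + 31 + 30 + 31 + 31 + 29 + 31 + 30 + 31 + 30 + 31 + 31 + 5 = 969.

969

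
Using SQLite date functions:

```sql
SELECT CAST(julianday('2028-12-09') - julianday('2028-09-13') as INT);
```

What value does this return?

87

17 days remain in September 2028 after the 13th (30 − 13).
October 2028: 31 days.
November 2028: 30 days.
Then 9 days into December 2028.
Total: 17 + 31 + 30 + 9 = 87.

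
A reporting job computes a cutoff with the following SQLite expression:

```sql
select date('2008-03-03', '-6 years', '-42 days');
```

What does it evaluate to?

2002-01-20

Adding -6 years to 2008-03-03 gives 2002-03-03.
Applying '-42 days' to 2002-03-03: counting 42 days back gives 2002-01-20.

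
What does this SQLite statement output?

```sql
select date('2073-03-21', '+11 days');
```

2073-04-01

March 2073 has 31 days; 10 remain after the 21st, so 11 days reach 2073-04-01.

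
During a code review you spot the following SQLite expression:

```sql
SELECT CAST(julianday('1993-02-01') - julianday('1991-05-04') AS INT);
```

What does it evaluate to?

639

27 days remain in May 1991 after the 4th (31 − 4).
Full months from June 1991 through January 1993 contribute their day counts.
Then 1 day into February 1993.
Total: 27 + 30 + 31 + 31 + 30 + 31 + 30 + 31 + 31 + 29 + 31 + 30 + 31 + 30 + 31 + 31 + 30 + 31 + 30 + 31 + 31 + 1 = 639.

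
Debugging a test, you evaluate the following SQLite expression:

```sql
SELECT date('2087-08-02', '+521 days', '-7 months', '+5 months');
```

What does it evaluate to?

2088-11-04

Applying '+521 days' to 2087-08-02: counting 521 days forward gives 2089-01-04.
Adding -7 months to 2089-01-04 gives 2088-06-04.
Adding +5 months to 2088-06-04 gives 2088-11-04.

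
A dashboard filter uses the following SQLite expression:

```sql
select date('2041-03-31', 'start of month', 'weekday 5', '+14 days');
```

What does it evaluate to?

`start of month` rewinds 2041-03-31 to 2041-03-01.
`weekday 5` advances to the next Friday; 2041-03-01 is already a Friday, so it stays at 2041-03-01.
Advancing 14 more days within March lands on 2041-03-15.

2041-03-15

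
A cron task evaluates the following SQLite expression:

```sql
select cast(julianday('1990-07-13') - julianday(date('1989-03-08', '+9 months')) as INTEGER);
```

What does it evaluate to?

217

Adding +9 months to 1989-03-08 gives 1989-12-08.
23 days remain in December 1989 after the 8th (31 − 8).
Full months from January 1990 through June 1990 contribute their day counts.
Then 13 days into July 1990.
Total: 23 + 31 + 28 + 31 + 30 + 31 + 30 + 13 = 217.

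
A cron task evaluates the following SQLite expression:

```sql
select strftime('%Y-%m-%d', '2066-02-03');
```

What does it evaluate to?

2066-02-03

`%Y-%m-%d` extracts the ISO date: 2066-02-03.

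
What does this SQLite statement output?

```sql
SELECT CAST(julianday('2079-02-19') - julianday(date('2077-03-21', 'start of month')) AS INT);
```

720

`start of month` rewinds 2077-03-21 to 2077-03-01.
30 days remain in March 2077 after the 1st (31 − 1).
Full months from April 2077 through January 2079 contribute their day counts.
Then 19 days into February 2079.
Total: 30 + 30 + 31 + 30 + 31 + 31 + 30 + 31 + 30 + 31 + 31 + 28 + 31 + 30 + 31 + 30 + 31 + 31 + 30 + 31 + 30 + 31 + 31 + 19 = 720.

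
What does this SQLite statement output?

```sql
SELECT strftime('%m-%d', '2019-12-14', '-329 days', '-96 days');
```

First apply '-329 days', '-96 days': 2019-12-14 → 2018-10-15.
`%m-%d` extracts the month-day: 10-15.

10-15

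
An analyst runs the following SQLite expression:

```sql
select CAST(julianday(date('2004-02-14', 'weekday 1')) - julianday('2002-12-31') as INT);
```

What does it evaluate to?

`weekday 1` advances to the next Monday; 2004-02-14 is a Saturday, so it moves forward to 2004-02-16.
0 days remain in December 2002 after the 31st (31 − 31).
Full months from January 2003 through January 2004 contribute their day counts.
Then 16 days into February 2004.
Total: 0 + 31 + 28 + 31 + 30 + 31 + 30 + 31 + 31 + 30 + 31 + 30 + 31 + 31 + 16 = 412.

412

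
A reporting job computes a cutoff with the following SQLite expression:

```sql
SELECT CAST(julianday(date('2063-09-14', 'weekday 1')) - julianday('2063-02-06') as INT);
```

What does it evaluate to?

`weekday 1` advances to the next Monday; 2063-09-14 is a Friday, so it moves forward to 2063-09-17.
22 days remain in February 2063 after the 6th (28 − 6).
Full months from March 2063 through August 2063 contribute their day counts.
Then 17 days into September 2063.
Total: 22 + 31 + 30 + 31 + 30 + 31 + 31 + 17 = 223.

223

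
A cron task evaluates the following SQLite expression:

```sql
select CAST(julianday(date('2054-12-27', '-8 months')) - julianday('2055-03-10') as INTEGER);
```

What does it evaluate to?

Adding -8 months to 2054-12-27 gives 2054-04-27.
3 days remain in April 2054 after the 27th (30 − 27).
Full months from May 2054 through February 2055 contribute their day counts.
Then 10 days into March 2055.
Total: 3 + 31 + 30 + 31 + 31 + 30 + 31 + 30 + 31 + 31 + 28 + 10 = 317.
The subtraction is earlier − later, so the result is −317 → -317.

-317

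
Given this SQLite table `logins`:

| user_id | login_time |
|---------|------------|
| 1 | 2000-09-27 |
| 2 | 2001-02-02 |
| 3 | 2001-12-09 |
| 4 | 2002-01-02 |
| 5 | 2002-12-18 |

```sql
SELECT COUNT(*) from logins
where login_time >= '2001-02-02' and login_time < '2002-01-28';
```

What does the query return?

3

Rows in [2001-02-02, 2002-01-28): 2001-02-02, 2001-12-09, 2002-01-02 → 3 rows.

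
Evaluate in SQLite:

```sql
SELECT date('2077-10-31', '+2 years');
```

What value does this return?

Adding +2 years to 2077-10-31 gives 2079-10-31.

2079-10-31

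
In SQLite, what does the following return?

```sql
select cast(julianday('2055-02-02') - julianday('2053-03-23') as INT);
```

8 days remain in March 2053 after the 23rd (31 − 23).
Full months from April 2053 through January 2055 contribute their day counts.
Then 2 days into February 2055.
Total: 8 + 30 + 31 + 30 + 31 + 31 + 30 + 31 + 30 + 31 + 31 + 28 + 31 + 30 + 31 + 30 + 31 + 31 + 30 + 31 + 30 + 31 + 31 + 2 = 681.

681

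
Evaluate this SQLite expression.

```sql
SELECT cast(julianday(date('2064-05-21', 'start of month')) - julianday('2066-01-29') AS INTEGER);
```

-638

`start of month` rewinds 2064-05-21 to 2064-05-01.
30 days remain in May 2064 after the 1st (31 − 1).
Full months from June 2064 through December 2065 contribute their day counts.
Then 29 days into January 2066.
Total: 30 + 30 + 31 + 31 + 30 + 31 + 30 + 31 + 31 + 28 + 31 + 30 + 31 + 30 + 31 + 31 + 30 + 31 + 30 + 31 + 29 = 638.
The subtraction is earlier − later, so the result is −638 → -638.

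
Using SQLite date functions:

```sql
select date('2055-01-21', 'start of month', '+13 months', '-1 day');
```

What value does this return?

2056-01-31

`start of month` rewinds 2055-01-21 to 2055-01-01.
Adding +13 months to 2055-01-01 gives 2056-02-01.
Going back 1 day from 2056-02-01 reaches 2056-01-31 (last day of January, 31 days).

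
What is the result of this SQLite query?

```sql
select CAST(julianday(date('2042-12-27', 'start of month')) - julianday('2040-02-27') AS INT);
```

1008

`start of month` rewinds 2042-12-27 to 2042-12-01.
2 days remain in February 2040 after the 27th (29 − 27).
Full months from March 2040 through November 2042 contribute their day counts.
Then 1 day into December 2042.
Total: 2 + 31 + 30 + 31 + 30 + 31 + 31 + 30 + 31 + 30 + 31 + 31 + 28 + 31 + 30 + 31 + 30 + 31 + 31 + 30 + 31 + 30 + 31 + 31 + 28 + 31 + 30 + 31 + 30 + 31 + 31 + 30 + 31 + 30 + 1 = 1008.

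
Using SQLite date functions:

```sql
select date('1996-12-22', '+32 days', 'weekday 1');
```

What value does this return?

1997-01-27

December 1996 has 31 days; 9 remain after the 22nd, so 10 days reach 1997-01-01.
Advancing 22 more days within January lands on 1997-01-23.
`weekday 1` advances to the next Monday; 1997-01-23 is a Thursday, so it moves forward to 1997-01-27.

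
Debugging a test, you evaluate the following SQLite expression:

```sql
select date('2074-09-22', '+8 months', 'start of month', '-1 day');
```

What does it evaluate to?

2075-04-30

Adding +8 months to 2074-09-22 gives 2075-05-22.
`start of month` rewinds 2075-05-22 to 2075-05-01.
Going back 1 day from 2075-05-01 reaches 2075-04-30 (last day of April, 30 days).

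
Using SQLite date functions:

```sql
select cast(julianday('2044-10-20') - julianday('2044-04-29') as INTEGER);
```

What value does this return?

1 day remains in April 2044 after the 29th (30 − 29).
May 2044: 31 days.
June 2044: 30 days.
July 2044: 31 days.
August 2044: 31 days.
September 2044: 30 days.
Then 20 days into October 2044.
Total: 1 + 31 + 30 + 31 + 31 + 30 + 20 = 174.

174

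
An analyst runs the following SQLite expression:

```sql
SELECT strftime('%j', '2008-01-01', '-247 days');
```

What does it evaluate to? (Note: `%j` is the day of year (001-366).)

119

First apply '-247 days': 2008-01-01 → 2007-04-29.
Day-of-year for 2007-04-29: days since 2007-01-01 inclusive = 119, zero-padded to 119.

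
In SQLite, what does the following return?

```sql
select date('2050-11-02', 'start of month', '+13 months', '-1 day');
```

`start of month` rewinds 2050-11-02 to 2050-11-01.
Adding +13 months to 2050-11-01 gives 2051-12-01.
Going back 1 day from 2051-12-01 reaches 2051-11-30 (last day of November, 30 days).

2051-11-30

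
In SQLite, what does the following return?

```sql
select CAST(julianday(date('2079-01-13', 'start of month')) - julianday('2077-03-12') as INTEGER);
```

`start of month` rewinds 2079-01-13 to 2079-01-01.
19 days remain in March 2077 after the 12th (31 − 12).
Full months from April 2077 through December 2078 contribute their day counts.
Then 1 day into January 2079.
Total: 19 + 30 + 31 + 30 + 31 + 31 + 30 + 31 + 30 + 31 + 31 + 28 + 31 + 30 + 31 + 30 + 31 + 31 + 30 + 31 + 30 + 31 + 1 = 660.

660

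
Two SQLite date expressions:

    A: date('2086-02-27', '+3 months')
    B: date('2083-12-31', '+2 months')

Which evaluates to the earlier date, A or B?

A = 2086-05-27.
B = 2084-03-02.
B is earlier.

B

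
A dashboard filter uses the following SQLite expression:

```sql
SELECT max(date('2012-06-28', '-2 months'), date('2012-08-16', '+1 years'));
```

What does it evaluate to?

date('2012-06-28', '-2 months') → 2012-04-28.
date('2012-08-16', '+1 years') → 2013-08-16.
Later of the two is 2013-08-16.

2013-08-16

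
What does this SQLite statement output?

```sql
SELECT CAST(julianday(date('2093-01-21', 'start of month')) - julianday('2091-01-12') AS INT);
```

`start of month` rewinds 2093-01-21 to 2093-01-01.
19 days remain in January 2091 after the 12th (31 − 12).
Full months from February 2091 through December 2092 contribute their day counts.
Then 1 day into January 2093.
Total: 19 + 28 + 31 + 30 + 31 + 30 + 31 + 31 + 30 + 31 + 30 + 31 + 31 + 29 + 31 + 30 + 31 + 30 + 31 + 31 + 30 + 31 + 30 + 31 + 1 = 720.

720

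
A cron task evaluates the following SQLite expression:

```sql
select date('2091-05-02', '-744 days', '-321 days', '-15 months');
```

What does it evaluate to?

2087-03-01

Applying '-744 days' to 2091-05-02: counting 744 days back gives 2089-04-18.
Applying '-321 days' to 2089-04-18: counting 321 days back gives 2088-06-01.
Adding -15 months to 2088-06-01 gives 2087-03-01.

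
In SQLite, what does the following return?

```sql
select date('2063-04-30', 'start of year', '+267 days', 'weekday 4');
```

`start of year` rewinds 2063-04-30 to 2063-01-01.
Applying '+267 days' to 2063-01-01: counting 267 days forward gives 2063-09-25.
`weekday 4` advances to the next Thursday; 2063-09-25 is a Tuesday, so it moves forward to 2063-09-27.

2063-09-27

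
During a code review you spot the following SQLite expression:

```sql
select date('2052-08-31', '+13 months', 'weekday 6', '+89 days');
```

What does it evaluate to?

2054-01-01

Adding +13 months to 2052-08-31 targets 2053-09-31. September 2053 has only 30 days, so SQLite normalizes the 1-day overflow forward to 2053-10-01.
`weekday 6` advances to the next Saturday; 2053-10-01 is a Wednesday, so it moves forward to 2053-10-04.
Applying '+89 days' to 2053-10-04: counting 89 days forward gives 2054-01-01.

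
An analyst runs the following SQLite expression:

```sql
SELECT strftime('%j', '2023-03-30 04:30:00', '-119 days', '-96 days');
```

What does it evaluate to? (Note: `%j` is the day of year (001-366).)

First apply '-119 days', '-96 days': 2023-03-30 04:30:00 → 2022-08-27 04:30:00.
Day-of-year for 2022-08-27: days since 2022-01-01 inclusive = 239, zero-padded to 239.

239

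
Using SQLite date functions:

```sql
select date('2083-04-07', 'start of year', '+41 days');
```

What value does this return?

2083-02-11

`start of year` rewinds 2083-04-07 to 2083-01-01.
Applying '+41 days' to 2083-01-01: counting 41 days forward gives 2083-02-11.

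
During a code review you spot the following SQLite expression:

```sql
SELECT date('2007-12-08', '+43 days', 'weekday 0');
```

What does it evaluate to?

Applying '+43 days' to 2007-12-08: counting 43 days forward gives 2008-01-20.
`weekday 0` advances to the next Sunday; 2008-01-20 is already a Sunday, so it stays at 2008-01-20.

2008-01-20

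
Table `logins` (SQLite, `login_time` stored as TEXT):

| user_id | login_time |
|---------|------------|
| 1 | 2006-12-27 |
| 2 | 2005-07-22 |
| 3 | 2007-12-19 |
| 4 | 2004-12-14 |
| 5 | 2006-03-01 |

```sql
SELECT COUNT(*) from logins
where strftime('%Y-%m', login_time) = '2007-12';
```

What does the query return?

Rows with year-month 2007-12: 2007-12-19 → 1.

1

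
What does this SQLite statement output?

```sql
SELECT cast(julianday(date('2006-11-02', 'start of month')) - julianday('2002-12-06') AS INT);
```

1426

`start of month` rewinds 2006-11-02 to 2006-11-01.
25 days remain in December 2002 after the 6th (31 − 6).
Full months from January 2003 through October 2006 contribute their day counts.
Then 1 day into November 2006.
Total: 25 + 31 + 28 + 31 + 30 + 31 + 30 + 31 + 31 + 30 + 31 + 30 + 31 + 31 + 29 + 31 + 30 + 31 + 30 + 31 + 31 + 30 + 31 + 30 + 31 + 31 + 28 + 31 + 30 + 31 + 30 + 31 + 31 + 30 + 31 + 30 + 31 + 31 + 28 + 31 + 30 + 31 + 30 + 31 + 31 + 30 + 31 + 1 = 1426.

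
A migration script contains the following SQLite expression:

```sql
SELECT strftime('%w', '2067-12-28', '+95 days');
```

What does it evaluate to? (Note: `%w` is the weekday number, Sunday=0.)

0

First apply '+95 days': 2067-12-28 → 2068-04-01.
2068-04-01 is a Sunday; with Sunday=0 that is 0.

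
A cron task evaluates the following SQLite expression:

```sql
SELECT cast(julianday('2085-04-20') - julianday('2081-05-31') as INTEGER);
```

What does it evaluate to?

1420

0 days remain in May 2081 after the 31st (31 − 31).
Full months from June 2081 through March 2085 contribute their day counts.
Then 20 days into April 2085.
Total: 0 + 30 + 31 + 31 + 30 + 31 + 30 + 31 + 31 + 28 + 31 + 30 + 31 + 30 + 31 + 31 + 30 + 31 + 30 + 31 + 31 + 28 + 31 + 30 + 31 + 30 + 31 + 31 + 30 + 31 + 30 + 31 + 31 + 29 + 31 + 30 + 31 + 30 + 31 + 31 + 30 + 31 + 30 + 31 + 31 + 28 + 31 + 20 = 1420.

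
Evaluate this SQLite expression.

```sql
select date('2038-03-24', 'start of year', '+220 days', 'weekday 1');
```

2038-08-09

`start of year` rewinds 2038-03-24 to 2038-01-01.
Applying '+220 days' to 2038-01-01: counting 220 days forward gives 2038-08-09.
`weekday 1` advances to the next Monday; 2038-08-09 is already a Monday, so it stays at 2038-08-09.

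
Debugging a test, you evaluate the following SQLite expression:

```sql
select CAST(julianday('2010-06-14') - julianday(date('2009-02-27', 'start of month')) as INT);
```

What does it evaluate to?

498

`start of month` rewinds 2009-02-27 to 2009-02-01.
27 days remain in February 2009 after the 1st (28 − 1).
Full months from March 2009 through May 2010 contribute their day counts.
Then 14 days into June 2010.
Total: 27 + 31 + 30 + 31 + 30 + 31 + 31 + 30 + 31 + 30 + 31 + 31 + 28 + 31 + 30 + 31 + 14 = 498.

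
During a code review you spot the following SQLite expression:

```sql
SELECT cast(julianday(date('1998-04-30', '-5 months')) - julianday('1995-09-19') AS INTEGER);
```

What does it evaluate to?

803

Adding -5 months to 1998-04-30 gives 1997-11-30.
11 days remain in September 1995 after the 19th (30 − 19).
Full months from October 1995 through October 1997 contribute their day counts.
Then 30 days into November 1997.
Total: 11 + 31 + 30 + 31 + 31 + 29 + 31 + 30 + 31 + 30 + 31 + 31 + 30 + 31 + 30 + 31 + 31 + 28 + 31 + 30 + 31 + 30 + 31 + 31 + 30 + 31 + 30 = 803.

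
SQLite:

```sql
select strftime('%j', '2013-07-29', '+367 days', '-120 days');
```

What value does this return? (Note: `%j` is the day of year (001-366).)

First apply '+367 days', '-120 days': 2013-07-29 → 2014-04-02.
Day-of-year for 2014-04-02: days since 2014-01-01 inclusive = 92, zero-padded to 092.

092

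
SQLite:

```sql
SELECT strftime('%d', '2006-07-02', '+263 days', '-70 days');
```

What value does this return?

First apply '+263 days', '-70 days': 2006-07-02 → 2007-01-11.
`%d` extracts the 2-digit day of month: 11.

11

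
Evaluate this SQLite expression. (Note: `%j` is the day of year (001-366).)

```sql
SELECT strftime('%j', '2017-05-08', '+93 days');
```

First apply '+93 days': 2017-05-08 → 2017-08-09.
Day-of-year for 2017-08-09: days since 2017-01-01 inclusive = 221, zero-padded to 221.

221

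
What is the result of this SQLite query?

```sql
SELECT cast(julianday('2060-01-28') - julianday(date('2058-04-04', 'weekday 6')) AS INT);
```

662

`weekday 6` advances to the next Saturday; 2058-04-04 is a Thursday, so it moves forward to 2058-04-06.
24 days remain in April 2058 after the 6th (30 − 6).
Full months from May 2058 through December 2059 contribute their day counts.
Then 28 days into January 2060.
Total: 24 + 31 + 30 + 31 + 31 + 30 + 31 + 30 + 31 + 31 + 28 + 31 + 30 + 31 + 30 + 31 + 31 + 30 + 31 + 30 + 31 + 28 = 662.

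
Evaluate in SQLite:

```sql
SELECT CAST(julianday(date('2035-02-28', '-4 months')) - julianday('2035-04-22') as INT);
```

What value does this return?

-176

Adding -4 months to 2035-02-28 gives 2034-10-28.
3 days remain in October 2034 after the 28th (31 − 28).
November 2034: 30 days.
December 2034: 31 days.
January 2035: 31 days.
February 2035: 28 days.
March 2035: 31 days.
Then 22 days into April 2035.
Total: 3 + 30 + 31 + 31 + 28 + 31 + 22 = 176.
The subtraction is earlier − later, so the result is −176 → -176.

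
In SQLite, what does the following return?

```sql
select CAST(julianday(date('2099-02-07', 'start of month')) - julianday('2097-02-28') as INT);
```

703

`start of month` rewinds 2099-02-07 to 2099-02-01.
0 days remain in February 2097 after the 28th (28 − 28).
Full months from March 2097 through January 2099 contribute their day counts.
Then 1 day into February 2099.
Total: 0 + 31 + 30 + 31 + 30 + 31 + 31 + 30 + 31 + 30 + 31 + 31 + 28 + 31 + 30 + 31 + 30 + 31 + 31 + 30 + 31 + 30 + 31 + 31 + 1 = 703.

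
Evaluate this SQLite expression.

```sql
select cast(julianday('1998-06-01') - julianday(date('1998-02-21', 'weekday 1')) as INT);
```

98

`weekday 1` advances to the next Monday; 1998-02-21 is a Saturday, so it moves forward to 1998-02-23.
5 days remain in February 1998 after the 23rd (28 − 23).
March 1998: 31 days.
April 1998: 30 days.
May 1998: 31 days.
Then 1 day into June 1998.
Total: 5 + 31 + 30 + 31 + 1 = 98.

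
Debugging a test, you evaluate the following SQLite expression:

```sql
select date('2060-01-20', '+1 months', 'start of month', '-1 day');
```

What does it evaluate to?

2060-01-31

Adding +1 month to 2060-01-20 gives 2060-02-20.
`start of month` rewinds 2060-02-20 to 2060-02-01.
Going back 1 day from 2060-02-01 reaches 2060-01-31 (last day of January, 31 days).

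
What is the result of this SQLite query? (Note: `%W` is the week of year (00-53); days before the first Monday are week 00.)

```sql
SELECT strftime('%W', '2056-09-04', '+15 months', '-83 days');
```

37

First apply '+15 months', '-83 days': 2056-09-04 → 2057-09-12.
2057-09-12 is a Wednesday. SQLite's %W counts Mondays since the year started; the result is 37.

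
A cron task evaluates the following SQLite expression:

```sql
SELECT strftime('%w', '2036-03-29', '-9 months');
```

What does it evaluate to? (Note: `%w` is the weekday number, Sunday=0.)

First apply '-9 months': 2036-03-29 → 2035-06-29.
2035-06-29 is a Friday; with Sunday=0 that is 5.

5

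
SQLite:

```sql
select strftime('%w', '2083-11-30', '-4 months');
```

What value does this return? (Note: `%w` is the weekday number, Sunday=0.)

5

First apply '-4 months': 2083-11-30 → 2083-07-30.
2083-07-30 is a Friday; with Sunday=0 that is 5.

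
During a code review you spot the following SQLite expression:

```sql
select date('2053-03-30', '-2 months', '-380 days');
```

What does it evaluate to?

Adding -2 months to 2053-03-30 gives 2053-01-30.
Applying '-380 days' to 2053-01-30: counting 380 days back gives 2052-01-16.

2052-01-16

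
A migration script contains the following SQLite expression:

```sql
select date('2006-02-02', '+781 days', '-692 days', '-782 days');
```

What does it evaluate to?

Applying '+781 days' to 2006-02-02: counting 781 days forward gives 2008-03-24.
Applying '-692 days' to 2008-03-24: counting 692 days back gives 2006-05-02.
Applying '-782 days' to 2006-05-02: counting 782 days back gives 2004-03-11.

2004-03-11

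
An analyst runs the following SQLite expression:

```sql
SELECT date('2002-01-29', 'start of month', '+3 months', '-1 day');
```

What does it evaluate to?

`start of month` rewinds 2002-01-29 to 2002-01-01.
Adding +3 months to 2002-01-01 gives 2002-04-01.
Going back 1 day from 2002-04-01 reaches 2002-03-31 (last day of March, 31 days).

2002-03-31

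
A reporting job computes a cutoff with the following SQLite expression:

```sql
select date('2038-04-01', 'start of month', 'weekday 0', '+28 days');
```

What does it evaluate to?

`start of month` rewinds 2038-04-01 to 2038-04-01.
`weekday 0` advances to the next Sunday; 2038-04-01 is a Thursday, so it moves forward to 2038-04-04.
April 2038 has 30 days; 26 remain after the 4th, so 27 days reach 2038-05-01.
Advancing 1 more day within May lands on 2038-05-02.

2038-05-02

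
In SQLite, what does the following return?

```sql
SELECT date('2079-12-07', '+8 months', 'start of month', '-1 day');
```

2080-07-31

Adding +8 months to 2079-12-07 gives 2080-08-07.
`start of month` rewinds 2080-08-07 to 2080-08-01.
Going back 1 day from 2080-08-01 reaches 2080-07-31 (last day of July, 31 days).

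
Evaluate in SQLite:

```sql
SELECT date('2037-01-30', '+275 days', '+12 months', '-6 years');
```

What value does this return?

2032-11-01

Applying '+275 days' to 2037-01-30: counting 275 days forward gives 2037-11-01.
Adding +12 months to 2037-11-01 gives 2038-11-01.
Adding -6 years to 2038-11-01 gives 2032-11-01.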